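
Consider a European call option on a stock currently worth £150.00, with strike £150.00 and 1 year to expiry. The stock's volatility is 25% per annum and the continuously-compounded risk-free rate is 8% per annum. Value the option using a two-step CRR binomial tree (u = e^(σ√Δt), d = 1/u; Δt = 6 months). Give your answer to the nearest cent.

£19.13

CRR parameters: u = e^(σ√Δt) = e^(0.25·√0.5) = 1.1934, d = 1/u = 0.8380
Per-period rate: rΔt = 0.08·0.5 = 0.04, so R = e^0.04 = 1.0408
Risk-neutral probability p = (e^0.04 − 0.8380)/(1.1934 − 0.8380) = 0.2028/0.3554 = 0.5708
Terminal stock prices: S_uu = 213.6, S_ud = 150, S_dd = 105.3
Terminal payoffs (S − K): max(63.62, 0) = 63.62, max(0, 0) = 0, max(-44.67, 0) = 0
Node u (S = 179): V_u = e^(−0.04)·[0.5708·63.6179 + 0.4292·0.0000] = 34.8863
Node d (S = 125.7): V_d = e^(−0.04)·[0.5708·0.0000 + 0.4292·0.0000] = 0.0000
Node 0 (S = 150): V_0 = e^(−0.04)·[0.5708·34.8863 + 0.4292·0.0000] = 19.1307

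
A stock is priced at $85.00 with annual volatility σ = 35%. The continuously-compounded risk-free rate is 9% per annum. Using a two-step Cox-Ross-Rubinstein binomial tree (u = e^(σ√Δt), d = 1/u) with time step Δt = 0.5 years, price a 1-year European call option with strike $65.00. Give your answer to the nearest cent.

$28.25

CRR parameters: u = e^(σ√Δt) = e^(0.35·√0.5) = 1.2808, d = 1/u = 0.7808
Per-period rate: rΔt = 0.09·0.5 = 0.045, so R = e^0.045 = 1.0460
Risk-neutral probability p = (e^0.045 − 0.7808)/(1.2808 − 0.7808) = 0.2653/0.5000 = 0.5305
Terminal stock prices: S_uu = 139.4, S_ud = 85, S_dd = 51.81
Terminal payoffs (S − K): max(74.44, 0) = 74.44, max(20, 0) = 20, max(-13.19, 0) = 0
Node u (S = 108.9): V_u = e^(−0.045)·[0.5305·74.4388 + 0.4695·20.0000] = 46.7284
Node d (S = 66.36): V_d = e^(−0.045)·[0.5305·20.0000 + 0.4695·0.0000] = 10.1429
Node 0 (S = 85): V_0 = e^(−0.045)·[0.5305·46.7284 + 0.4695·10.1429] = 28.2508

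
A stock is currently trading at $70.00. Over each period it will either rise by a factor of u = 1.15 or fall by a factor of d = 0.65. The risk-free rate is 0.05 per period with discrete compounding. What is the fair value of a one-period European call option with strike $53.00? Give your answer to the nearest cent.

Risk-neutral probability p = (1 + 0.05 − 0.65)/(1.15 − 0.65) = 0.4000/0.5000 = 0.8000
Terminal stock prices: S_u = 80.5, S_d = 45.5
Terminal payoffs (S − K): max(27.5, 0) = 27.5, max(-7.5, 0) = 0
Node 0 (S = 70): V_0 = 1/1.05·[0.8000·27.5000 + 0.2000·0.0000] = 20.9524

$20.95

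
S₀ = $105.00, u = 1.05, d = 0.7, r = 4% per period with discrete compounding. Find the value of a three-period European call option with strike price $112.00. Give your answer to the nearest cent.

Risk-neutral probability p = (1 + 0.04 − 0.7)/(1.05 − 0.7) = 0.3400/0.3500 = 0.9714
Terminal stock prices: S_uuu = 121.6, S_uud = 81.03, S_udd = 54.02, S_ddd = 36.01
Terminal payoffs (S − K): max(9.551, 0) = 9.551, max(-30.97, 0) = 0, max(-57.98, 0) = 0, max(-75.99, 0) = 0
Node uu (S = 115.8): V_uu = 1/1.04·[0.9714·9.5506 + 0.0286·0.0000] = 8.9209
Node ud (S = 77.17): V_ud = 1/1.04·[0.9714·0.0000 + 0.0286·0.0000] = 0.0000
Node dd (S = 51.45): V_dd = 1/1.04·[0.9714·0.0000 + 0.0286·0.0000] = 0.0000
Node u (S = 110.2): V_u = 1/1.04·[0.9714·8.9209 + 0.0286·0.0000] = 8.3327
Node d (S = 73.5): V_d = 1/1.04·[0.9714·0.0000 + 0.0286·0.0000] = 0.0000
Node 0 (S = 105): V_0 = 1/1.04·[0.9714·8.3327 + 0.0286·0.0000] = 7.7833

$7.78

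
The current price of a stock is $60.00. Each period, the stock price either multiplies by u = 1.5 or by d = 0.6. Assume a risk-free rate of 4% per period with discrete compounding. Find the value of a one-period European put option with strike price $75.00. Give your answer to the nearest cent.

Risk-neutral probability p = (1 + 0.04 − 0.6)/(1.5 − 0.6) = 0.4400/0.9000 = 0.4889
Terminal stock prices: S_u = 90, S_d = 36
Terminal payoffs (K − S): max(-15, 0) = 0, max(39, 0) = 39
Node 0 (S = 60): V_0 = 1/1.04·[0.4889·0.0000 + 0.5111·39.0000] = 19.1667

$19.17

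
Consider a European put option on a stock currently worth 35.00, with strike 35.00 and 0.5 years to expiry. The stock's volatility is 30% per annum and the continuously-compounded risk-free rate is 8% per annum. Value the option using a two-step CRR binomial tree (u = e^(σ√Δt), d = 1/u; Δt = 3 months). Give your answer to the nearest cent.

1.93

CRR parameters: u = e^(σ√Δt) = e^(0.3·√0.25) = 1.1618, d = 1/u = 0.8607
Per-period rate: rΔt = 0.08·0.25 = 0.02, so R = e^0.02 = 1.0202
Risk-neutral probability p = (e^0.02 − 0.8607)/(1.1618 − 0.8607) = 0.1595/0.3011 = 0.5297
Terminal stock prices: S_uu = 47.25, S_ud = 35, S_dd = 25.93
Terminal payoffs (K − S): max(-12.25, 0) = 0, max(0, 0) = 0, max(9.071, 0) = 9.071
Node u (S = 40.66): V_u = e^(−0.02)·[0.5297·0.0000 + 0.4703·0.0000] = 0.0000
Node d (S = 30.12): V_d = e^(−0.02)·[0.5297·0.0000 + 0.4703·9.0714] = 4.1822
Node 0 (S = 35): V_0 = e^(−0.02)·[0.5297·0.0000 + 0.4703·4.1822] = 1.9281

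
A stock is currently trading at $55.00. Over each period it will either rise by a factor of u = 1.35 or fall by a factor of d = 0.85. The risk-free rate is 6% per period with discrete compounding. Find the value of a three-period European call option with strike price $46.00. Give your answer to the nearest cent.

Risk-neutral probability p = (1 + 0.06 − 0.85)/(1.35 − 0.85) = 0.2100/0.5000 = 0.4200
Terminal stock prices: S_uuu = 135.3, S_uud = 85.2, S_udd = 53.65, S_ddd = 33.78
Terminal payoffs (S − K): max(89.32, 0) = 89.32, max(39.2, 0) = 39.2, max(7.646, 0) = 7.646, max(-12.22, 0) = 0
Node uu (S = 100.2): V_uu = 1/1.06·[0.4200·89.3206 + 0.5800·39.2019] = 56.8413
Node ud (S = 63.11): V_ud = 1/1.06·[0.4200·39.2019 + 0.5800·7.6456] = 19.7163
Node dd (S = 39.74): V_dd = 1/1.06·[0.4200·7.6456 + 0.5800·0.0000] = 3.0294
Node u (S = 74.25): V_u = 1/1.06·[0.4200·56.8413 + 0.5800·19.7163] = 33.3102
Node d (S = 46.75): V_d = 1/1.06·[0.4200·19.7163 + 0.5800·3.0294] = 9.4697
Node 0 (S = 55): V_0 = 1/1.06·[0.4200·33.3102 + 0.5800·9.4697] = 18.3799

$18.38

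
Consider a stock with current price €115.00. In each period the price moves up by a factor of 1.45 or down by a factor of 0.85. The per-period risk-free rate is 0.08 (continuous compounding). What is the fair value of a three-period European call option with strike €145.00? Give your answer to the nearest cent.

Risk-neutral probability p = (e^0.08 − 0.85)/(1.45 − 0.85) = 0.2333/0.6000 = 0.3888
Terminal stock prices: S_uuu = 350.6, S_uud = 205.5, S_udd = 120.5, S_ddd = 70.62
Terminal payoffs (S − K): max(205.6, 0) = 205.6, max(60.52, 0) = 60.52, max(-24.52, 0) = 0, max(-74.38, 0) = 0
Node uu (S = 241.8): V_uu = e^(−0.08)·[0.3888·205.5919 + 0.6112·60.5194] = 107.9356
Node ud (S = 141.7): V_ud = e^(−0.08)·[0.3888·60.5194 + 0.6112·0.0000] = 21.7215
Node dd (S = 83.09): V_dd = e^(−0.08)·[0.3888·0.0000 + 0.6112·0.0000] = 0.0000
Node u (S = 166.8): V_u = e^(−0.08)·[0.3888·107.9356 + 0.6112·21.7215] = 50.9953
Node d (S = 97.75): V_d = e^(−0.08)·[0.3888·21.7215 + 0.6112·0.0000] = 7.7963
Node 0 (S = 115): V_0 = e^(−0.08)·[0.3888·50.9953 + 0.6112·7.7963] = 22.7018

€22.70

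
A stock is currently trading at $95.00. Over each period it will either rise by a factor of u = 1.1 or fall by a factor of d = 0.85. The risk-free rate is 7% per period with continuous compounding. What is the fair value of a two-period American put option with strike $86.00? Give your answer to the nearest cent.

$0.54

Risk-neutral probability p = (e^0.07 − 0.85)/(1.1 − 0.85) = 0.2225/0.2500 = 0.8900
Terminal stock prices: S_uu = 115, S_ud = 88.83, S_dd = 68.64
Terminal payoffs (K − S): max(-28.95, 0) = 0, max(-2.825, 0) = 0, max(17.36, 0) = 17.36
Node u (S = 104.5): continuation = e^(−0.07)·[0.8900·0.0000 + 0.1100·0.0000] = 0.0000; exercise value = 0.0000 ≤ continuation, so V_u = 0.0000
Node d (S = 80.75): continuation = e^(−0.07)·[0.8900·0.0000 + 0.1100·17.3625] = 1.7802; exercise value = 5.2500 > continuation, so V_d = 5.2500 (exercise)
Node 0 (S = 95): continuation = e^(−0.07)·[0.8900·0.0000 + 0.1100·5.2500] = 0.5383; exercise value = 0.0000 ≤ continuation, so V_0 = 0.5383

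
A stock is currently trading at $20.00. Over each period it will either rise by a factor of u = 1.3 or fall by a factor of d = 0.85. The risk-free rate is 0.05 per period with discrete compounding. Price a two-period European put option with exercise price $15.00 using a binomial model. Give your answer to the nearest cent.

Risk-neutral probability p = (1 + 0.05 − 0.85)/(1.3 − 0.85) = 0.2000/0.4500 = 0.4444
Terminal stock prices: S_uu = 33.8, S_ud = 22.1, S_dd = 14.45
Terminal payoffs (K − S): max(-18.8, 0) = 0, max(-7.1, 0) = 0, max(0.55, 0) = 0.55
Node u (S = 26): V_u = 1/1.05·[0.4444·0.0000 + 0.5556·0.0000] = 0.0000
Node d (S = 17): V_d = 1/1.05·[0.4444·0.0000 + 0.5556·0.5500] = 0.2910
Node 0 (S = 20): V_0 = 1/1.05·[0.4444·0.0000 + 0.5556·0.2910] = 0.1540

$0.15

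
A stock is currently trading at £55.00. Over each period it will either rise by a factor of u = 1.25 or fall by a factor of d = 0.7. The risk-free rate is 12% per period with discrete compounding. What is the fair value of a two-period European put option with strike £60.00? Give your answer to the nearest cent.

£4.89

Risk-neutral probability p = (1 + 0.12 − 0.7)/(1.25 − 0.7) = 0.4200/0.5500 = 0.7636
Terminal stock prices: S_uu = 85.94, S_ud = 48.12, S_dd = 26.95
Terminal payoffs (K − S): max(-25.94, 0) = 0, max(11.88, 0) = 11.88, max(33.05, 0) = 33.05
Node u (S = 68.75): V_u = 1/1.12·[0.7636·0.0000 + 0.2364·11.8750] = 2.5061
Node d (S = 38.5): V_d = 1/1.12·[0.7636·11.8750 + 0.2364·33.0500] = 15.0714
Node 0 (S = 55): V_0 = 1/1.12·[0.7636·2.5061 + 0.2364·15.0714] = 4.8894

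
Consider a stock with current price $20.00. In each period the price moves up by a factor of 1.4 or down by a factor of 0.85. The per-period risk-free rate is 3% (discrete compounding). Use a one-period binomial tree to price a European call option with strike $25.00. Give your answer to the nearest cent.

$0.95

Risk-neutral probability p = (1 + 0.03 − 0.85)/(1.4 − 0.85) = 0.1800/0.5500 = 0.3273
Terminal stock prices: S_u = 28, S_d = 17
Terminal payoffs (S − K): max(3, 0) = 3, max(-8, 0) = 0
Node 0 (S = 20): V_0 = 1/1.03·[0.3273·3.0000 + 0.6727·0.0000] = 0.9532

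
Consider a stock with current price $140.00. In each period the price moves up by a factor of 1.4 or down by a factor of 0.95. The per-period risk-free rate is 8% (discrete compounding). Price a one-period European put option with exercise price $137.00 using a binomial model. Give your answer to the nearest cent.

Risk-neutral probability p = (1 + 0.08 − 0.95)/(1.4 − 0.95) = 0.1300/0.4500 = 0.2889
Terminal stock prices: S_u = 196, S_d = 133
Terminal payoffs (K − S): max(-59, 0) = 0, max(4, 0) = 4
Node 0 (S = 140): V_0 = 1/1.08·[0.2889·0.0000 + 0.7111·4.0000] = 2.6337

$2.63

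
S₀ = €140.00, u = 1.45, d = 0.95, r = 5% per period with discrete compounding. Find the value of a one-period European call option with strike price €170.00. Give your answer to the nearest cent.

€6.29

Risk-neutral probability p = (1 + 0.05 − 0.95)/(1.45 − 0.95) = 0.1000/0.5000 = 0.2000
Terminal stock prices: S_u = 203, S_d = 133
Terminal payoffs (S − K): max(33, 0) = 33, max(-37, 0) = 0
Node 0 (S = 140): V_0 = 1/1.05·[0.2000·33.0000 + 0.8000·0.0000] = 6.2857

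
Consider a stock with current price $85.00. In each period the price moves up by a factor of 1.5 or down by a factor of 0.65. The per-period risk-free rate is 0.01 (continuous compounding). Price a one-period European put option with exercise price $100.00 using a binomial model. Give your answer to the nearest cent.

Risk-neutral probability p = (e^0.01 − 0.65)/(1.5 − 0.65) = 0.3601/0.8500 = 0.4236
Terminal stock prices: S_u = 127.5, S_d = 55.25
Terminal payoffs (K − S): max(-27.5, 0) = 0, max(44.75, 0) = 44.75
Node 0 (S = 85): V_0 = e^(−0.01)·[0.4236·0.0000 + 0.5764·44.7500] = 25.5378

$25.54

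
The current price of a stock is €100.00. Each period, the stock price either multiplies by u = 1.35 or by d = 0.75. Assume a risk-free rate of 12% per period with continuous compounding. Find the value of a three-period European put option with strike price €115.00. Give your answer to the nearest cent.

€9.66

Risk-neutral probability p = (e^0.12 − 0.75)/(1.35 − 0.75) = 0.3775/0.6000 = 0.6292
Terminal stock prices: S_uuu = 246, S_uud = 136.7, S_udd = 75.94, S_ddd = 42.19
Terminal payoffs (K − S): max(-131, 0) = 0, max(-21.69, 0) = 0, max(39.06, 0) = 39.06, max(72.81, 0) = 72.81
Node uu (S = 182.3): V_uu = e^(−0.12)·[0.6292·0.0000 + 0.3708·0.0000] = 0.0000
Node ud (S = 101.2): V_ud = e^(−0.12)·[0.6292·0.0000 + 0.3708·39.0625] = 12.8478
Node dd (S = 56.25): V_dd = e^(−0.12)·[0.6292·39.0625 + 0.3708·72.8125] = 45.7459
Node u (S = 135): V_u = e^(−0.12)·[0.6292·0.0000 + 0.3708·12.8478] = 4.2257
Node d (S = 75): V_d = e^(−0.12)·[0.6292·12.8478 + 0.3708·45.7459] = 22.2153
Node 0 (S = 100): V_0 = e^(−0.12)·[0.6292·4.2257 + 0.3708·22.2153] = 9.6647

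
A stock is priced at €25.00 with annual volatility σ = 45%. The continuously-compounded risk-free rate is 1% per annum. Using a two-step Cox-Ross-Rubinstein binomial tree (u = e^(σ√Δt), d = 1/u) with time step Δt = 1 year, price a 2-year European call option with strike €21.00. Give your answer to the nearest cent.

€8.24

CRR parameters: u = e^(σ√Δt) = e^(0.45·√1) = 1.5683, d = 1/u = 0.6376
Per-period rate: rΔt = 0.01·1 = 0.01, so R = e^0.01 = 1.0101
Risk-neutral probability p = (e^0.01 − 0.6376)/(1.5683 − 0.6376) = 0.3724/0.9307 = 0.4002
Terminal stock prices: S_uu = 61.49, S_ud = 25, S_dd = 10.16
Terminal payoffs (S − K): max(40.49, 0) = 40.49, max(4, 0) = 4, max(-10.84, 0) = 0
Node u (S = 39.21): V_u = e^(−0.01)·[0.4002·40.4901 + 0.5998·4.0000] = 18.4168
Node d (S = 15.94): V_d = e^(−0.01)·[0.4002·4.0000 + 0.5998·0.0000] = 1.5847
Node 0 (S = 25): V_0 = e^(−0.01)·[0.4002·18.4168 + 0.5998·1.5847] = 8.2374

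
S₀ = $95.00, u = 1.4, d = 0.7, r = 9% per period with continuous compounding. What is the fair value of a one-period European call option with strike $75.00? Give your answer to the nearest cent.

Risk-neutral probability p = (e^0.09 − 0.7)/(1.4 − 0.7) = 0.3942/0.7000 = 0.5631
Terminal stock prices: S_u = 133, S_d = 66.5
Terminal payoffs (S − K): max(58, 0) = 58, max(-8.5, 0) = 0
Node 0 (S = 95): V_0 = e^(−0.09)·[0.5631·58.0000 + 0.4369·0.0000] = 29.8491

$29.85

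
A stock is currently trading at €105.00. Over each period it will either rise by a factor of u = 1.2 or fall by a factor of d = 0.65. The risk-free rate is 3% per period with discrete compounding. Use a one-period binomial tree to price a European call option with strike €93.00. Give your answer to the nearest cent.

€22.14

Risk-neutral probability p = (1 + 0.03 − 0.65)/(1.2 − 0.65) = 0.3800/0.5500 = 0.6909
Terminal stock prices: S_u = 126, S_d = 68.25
Terminal payoffs (S − K): max(33, 0) = 33, max(-24.75, 0) = 0
Node 0 (S = 105): V_0 = 1/1.03·[0.6909·33.0000 + 0.3091·0.0000] = 22.1359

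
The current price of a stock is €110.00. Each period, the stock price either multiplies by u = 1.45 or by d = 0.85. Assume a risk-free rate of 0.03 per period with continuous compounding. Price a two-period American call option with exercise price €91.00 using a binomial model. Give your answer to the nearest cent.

Risk-neutral probability p = (e^0.03 − 0.85)/(1.45 − 0.85) = 0.1805/0.6000 = 0.3008
Terminal stock prices: S_uu = 231.3, S_ud = 135.6, S_dd = 79.47
Terminal payoffs (S − K): max(140.3, 0) = 140.3, max(44.57, 0) = 44.57, max(-11.53, 0) = 0
Node u (S = 159.5): continuation = e^(−0.03)·[0.3008·140.2750 + 0.6992·44.5750] = 71.1895; exercise value = 68.5000 ≤ continuation, so V_u = 71.1895
Node d (S = 93.5): continuation = e^(−0.03)·[0.3008·44.5750 + 0.6992·0.0000] = 13.0101; exercise value = 2.5000 ≤ continuation, so V_d = 13.0101
Node 0 (S = 110): continuation = e^(−0.03)·[0.3008·71.1895 + 0.6992·13.0101] = 29.6063; exercise value = 19.0000 ≤ continuation, so V_0 = 29.6063

€29.61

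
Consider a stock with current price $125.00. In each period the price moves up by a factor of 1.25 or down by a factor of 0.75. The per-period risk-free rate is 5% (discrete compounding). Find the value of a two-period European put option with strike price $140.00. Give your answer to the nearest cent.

$20.05

Risk-neutral probability p = (1 + 0.05 − 0.75)/(1.25 − 0.75) = 0.3000/0.5000 = 0.6000
Terminal stock prices: S_uu = 195.3, S_ud = 117.2, S_dd = 70.31
Terminal payoffs (K − S): max(-55.31, 0) = 0, max(22.81, 0) = 22.81, max(69.69, 0) = 69.69
Node u (S = 156.2): V_u = 1/1.05·[0.6000·0.0000 + 0.4000·22.8125] = 8.6905
Node d (S = 93.75): V_d = 1/1.05·[0.6000·22.8125 + 0.4000·69.6875] = 39.5833
Node 0 (S = 125): V_0 = 1/1.05·[0.6000·8.6905 + 0.4000·39.5833] = 20.0454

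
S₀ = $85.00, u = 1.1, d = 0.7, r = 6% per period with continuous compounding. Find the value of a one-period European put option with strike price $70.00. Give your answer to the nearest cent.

Risk-neutral probability p = (e^0.06 − 0.7)/(1.1 − 0.7) = 0.3618/0.4000 = 0.9046
Terminal stock prices: S_u = 93.5, S_d = 59.5
Terminal payoffs (K − S): max(-23.5, 0) = 0, max(10.5, 0) = 10.5
Node 0 (S = 85): V_0 = e^(−0.06)·[0.9046·0.0000 + 0.0954·10.5000] = 0.9435

$0.94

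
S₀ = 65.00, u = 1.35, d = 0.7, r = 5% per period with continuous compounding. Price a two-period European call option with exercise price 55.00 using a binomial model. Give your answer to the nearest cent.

Risk-neutral probability p = (e^0.05 − 0.7)/(1.35 − 0.7) = 0.3513/0.6500 = 0.5404
Terminal stock prices: S_uu = 118.5, S_ud = 61.42, S_dd = 31.85
Terminal payoffs (S − K): max(63.46, 0) = 63.46, max(6.425, 0) = 6.425, max(-23.15, 0) = 0
Node u (S = 87.75): V_u = e^(−0.05)·[0.5404·63.4625 + 0.4596·6.4250] = 35.4324
Node d (S = 45.5): V_d = e^(−0.05)·[0.5404·6.4250 + 0.4596·0.0000] = 3.3028
Node 0 (S = 65): V_0 = e^(−0.05)·[0.5404·35.4324 + 0.4596·3.3028] = 19.6583

19.66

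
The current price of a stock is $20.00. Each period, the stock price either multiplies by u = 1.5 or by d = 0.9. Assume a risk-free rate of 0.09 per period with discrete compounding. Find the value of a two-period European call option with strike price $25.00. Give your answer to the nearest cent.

Risk-neutral probability p = (1 + 0.09 − 0.9)/(1.5 − 0.9) = 0.1900/0.6000 = 0.3167
Terminal stock prices: S_uu = 45, S_ud = 27, S_dd = 16.2
Terminal payoffs (S − K): max(20, 0) = 20, max(2, 0) = 2, max(-8.8, 0) = 0
Node u (S = 30): V_u = 1/1.09·[0.3167·20.0000 + 0.6833·2.0000] = 7.0642
Node d (S = 18): V_d = 1/1.09·[0.3167·2.0000 + 0.6833·0.0000] = 0.5810
Node 0 (S = 20): V_0 = 1/1.09·[0.3167·7.0642 + 0.6833·0.5810] = 2.4166

$2.42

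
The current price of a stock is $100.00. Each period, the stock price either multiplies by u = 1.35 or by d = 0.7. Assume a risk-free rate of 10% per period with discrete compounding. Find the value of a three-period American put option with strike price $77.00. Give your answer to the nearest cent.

$4.91

Risk-neutral probability p = (1 + 0.1 − 0.7)/(1.35 − 0.7) = 0.4000/0.6500 = 0.6154
Terminal stock prices: S_uuu = 246, S_uud = 127.6, S_udd = 66.15, S_ddd = 34.3
Terminal payoffs (K − S): max(-169, 0) = 0, max(-50.58, 0) = 0, max(10.85, 0) = 10.85, max(42.7, 0) = 42.7
Node uu (S = 182.3): continuation = 1/1.1·[0.6154·0.0000 + 0.3846·0.0000] = 0.0000; exercise value = 0.0000 ≤ continuation, so V_uu = 0.0000
Node ud (S = 94.5): continuation = 1/1.1·[0.6154·0.0000 + 0.3846·10.8500] = 3.7937; exercise value = 0.0000 ≤ continuation, so V_ud = 3.7937
Node dd (S = 49): continuation = 1/1.1·[0.6154·10.8500 + 0.3846·42.7000] = 21.0000; exercise value = 28.0000 > continuation, so V_dd = 28.0000 (exercise)
Node u (S = 135): continuation = 1/1.1·[0.6154·0.0000 + 0.3846·3.7937] = 1.3265; exercise value = 0.0000 ≤ continuation, so V_u = 1.3265
Node d (S = 70): continuation = 1/1.1·[0.6154·3.7937 + 0.3846·28.0000] = 11.9126; exercise value = 7.0000 ≤ continuation, so V_d = 11.9126
Node 0 (S = 100): continuation = 1/1.1·[0.6154·1.3265 + 0.3846·11.9126] = 4.9073; exercise value = 0.0000 ≤ continuation, so V_0 = 4.9073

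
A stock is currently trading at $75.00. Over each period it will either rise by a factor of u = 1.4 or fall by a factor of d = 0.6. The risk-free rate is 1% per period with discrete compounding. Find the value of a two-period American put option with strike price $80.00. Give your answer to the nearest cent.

Risk-neutral probability p = (1 + 0.01 − 0.6)/(1.4 − 0.6) = 0.4100/0.8000 = 0.5125
Terminal stock prices: S_uu = 147, S_ud = 63, S_dd = 27
Terminal payoffs (K − S): max(-67, 0) = 0, max(17, 0) = 17, max(53, 0) = 53
Node u (S = 105): continuation = 1/1.01·[0.5125·0.0000 + 0.4875·17.0000] = 8.2054; exercise value = 0.0000 ≤ continuation, so V_u = 8.2054
Node d (S = 45): continuation = 1/1.01·[0.5125·17.0000 + 0.4875·53.0000] = 34.2079; exercise value = 35.0000 > continuation, so V_d = 35.0000 (exercise)
Node 0 (S = 75): continuation = 1/1.01·[0.5125·8.2054 + 0.4875·35.0000] = 21.0572; exercise value = 5.0000 ≤ continuation, so V_0 = 21.0572

$21.06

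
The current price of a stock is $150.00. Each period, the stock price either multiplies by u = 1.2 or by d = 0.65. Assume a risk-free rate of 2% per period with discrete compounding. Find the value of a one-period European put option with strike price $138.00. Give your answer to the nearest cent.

$12.99

Risk-neutral probability p = (1 + 0.02 − 0.65)/(1.2 − 0.65) = 0.3700/0.5500 = 0.6727
Terminal stock prices: S_u = 180, S_d = 97.5
Terminal payoffs (K − S): max(-42, 0) = 0, max(40.5, 0) = 40.5
Node 0 (S = 150): V_0 = 1/1.02·[0.6727·0.0000 + 0.3273·40.5000] = 12.9947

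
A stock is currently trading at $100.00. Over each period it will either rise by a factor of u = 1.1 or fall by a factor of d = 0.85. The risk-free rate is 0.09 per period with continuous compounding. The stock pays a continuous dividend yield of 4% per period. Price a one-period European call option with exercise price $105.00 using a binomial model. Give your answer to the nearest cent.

$3.68

Per-period risk-free factor R = e^0.09 = 1.0942; dividend-adjusted growth = e^(0.09−0.04) = 1.0513.
Risk-neutral probability p = (1.0513 − 0.85)/(1.1 − 0.85) = 0.2013/0.2500 = 0.8051
Terminal stock prices: S_u = 110, S_d = 85
Terminal payoffs (S − K): max(5, 0) = 5, max(-20, 0) = 0
Node 0 (S = 100): V_0 = e^(−0.09)·[0.8051·5.0000 + 0.1949·0.0000] = 3.6790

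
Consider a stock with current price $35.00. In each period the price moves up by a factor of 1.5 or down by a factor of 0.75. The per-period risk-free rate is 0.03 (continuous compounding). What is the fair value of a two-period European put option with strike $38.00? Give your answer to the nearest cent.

Risk-neutral probability p = (e^0.03 − 0.75)/(1.5 − 0.75) = 0.2805/0.7500 = 0.3739
Terminal stock prices: S_uu = 78.75, S_ud = 39.38, S_dd = 19.69
Terminal payoffs (K − S): max(-40.75, 0) = 0, max(-1.375, 0) = 0, max(18.31, 0) = 18.31
Node u (S = 52.5): V_u = e^(−0.03)·[0.3739·0.0000 + 0.6261·0.0000] = 0.0000
Node d (S = 26.25): V_d = e^(−0.03)·[0.3739·0.0000 + 0.6261·18.3125] = 11.1259
Node 0 (S = 35): V_0 = e^(−0.03)·[0.3739·0.0000 + 0.6261·11.1259] = 6.7596

$6.76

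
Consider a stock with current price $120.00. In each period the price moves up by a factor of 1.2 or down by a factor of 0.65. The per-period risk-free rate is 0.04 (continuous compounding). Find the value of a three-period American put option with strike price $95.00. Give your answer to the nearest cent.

$7.03

Risk-neutral probability p = (e^0.04 − 0.65)/(1.2 − 0.65) = 0.3908/0.5500 = 0.7106
Terminal stock prices: S_uuu = 207.4, S_uud = 112.3, S_udd = 60.84, S_ddd = 32.95
Terminal payoffs (K − S): max(-112.4, 0) = 0, max(-17.32, 0) = 0, max(34.16, 0) = 34.16, max(62.05, 0) = 62.05
Node uu (S = 172.8): continuation = e^(−0.04)·[0.7106·0.0000 + 0.2894·0.0000] = 0.0000; exercise value = 0.0000 ≤ continuation, so V_uu = 0.0000
Node ud (S = 93.6): continuation = e^(−0.04)·[0.7106·0.0000 + 0.2894·34.1600] = 9.4994; exercise value = 1.4000 ≤ continuation, so V_ud = 9.4994
Node dd (S = 50.7): continuation = e^(−0.04)·[0.7106·34.1600 + 0.2894·62.0450] = 40.5750; exercise value = 44.3000 > continuation, so V_dd = 44.3000 (exercise)
Node u (S = 144): continuation = e^(−0.04)·[0.7106·0.0000 + 0.2894·9.4994] = 2.6417; exercise value = 0.0000 ≤ continuation, so V_u = 2.6417
Node d (S = 78): continuation = e^(−0.04)·[0.7106·9.4994 + 0.2894·44.3000] = 18.8045; exercise value = 17.0000 ≤ continuation, so V_d = 18.8045
Node 0 (S = 120): continuation = e^(−0.04)·[0.7106·2.6417 + 0.2894·18.8045] = 7.0327; exercise value = 0.0000 ≤ continuation, so V_0 = 7.0327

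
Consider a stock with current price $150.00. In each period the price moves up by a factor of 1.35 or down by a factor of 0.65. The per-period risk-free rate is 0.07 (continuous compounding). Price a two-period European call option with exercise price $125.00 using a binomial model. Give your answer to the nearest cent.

$49.75

Risk-neutral probability p = (e^0.07 − 0.65)/(1.35 − 0.65) = 0.4225/0.7000 = 0.6036
Terminal stock prices: S_uu = 273.4, S_ud = 131.6, S_dd = 63.38
Terminal payoffs (S − K): max(148.4, 0) = 148.4, max(6.625, 0) = 6.625, max(-61.62, 0) = 0
Node u (S = 202.5): V_u = e^(−0.07)·[0.6036·148.3750 + 0.3964·6.6250] = 85.9508
Node d (S = 97.5): V_d = e^(−0.07)·[0.6036·6.6250 + 0.3964·0.0000] = 3.7284
Node 0 (S = 150): V_0 = e^(−0.07)·[0.6036·85.9508 + 0.3964·3.7284] = 49.7492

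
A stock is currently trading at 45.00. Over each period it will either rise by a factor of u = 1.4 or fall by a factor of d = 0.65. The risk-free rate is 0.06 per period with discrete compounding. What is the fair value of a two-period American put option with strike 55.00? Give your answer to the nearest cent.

Risk-neutral probability p = (1 + 0.06 − 0.65)/(1.4 − 0.65) = 0.4100/0.7500 = 0.5467
Terminal stock prices: S_uu = 88.2, S_ud = 40.95, S_dd = 19.01
Terminal payoffs (K − S): max(-33.2, 0) = 0, max(14.05, 0) = 14.05, max(35.99, 0) = 35.99
Node u (S = 63): continuation = 1/1.06·[0.5467·0.0000 + 0.4533·14.0500] = 6.0088; exercise value = 0.0000 ≤ continuation, so V_u = 6.0088
Node d (S = 29.25): continuation = 1/1.06·[0.5467·14.0500 + 0.4533·35.9875] = 22.6368; exercise value = 25.7500 > continuation, so V_d = 25.7500 (exercise)
Node 0 (S = 45): continuation = 1/1.06·[0.5467·6.0088 + 0.4533·25.7500] = 14.1115; exercise value = 10.0000 ≤ continuation, so V_0 = 14.1115

14.11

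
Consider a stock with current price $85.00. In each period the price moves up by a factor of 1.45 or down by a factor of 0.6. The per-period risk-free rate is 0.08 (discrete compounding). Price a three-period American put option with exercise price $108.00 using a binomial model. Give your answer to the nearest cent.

$30.23

Risk-neutral probability p = (1 + 0.08 − 0.6)/(1.45 − 0.6) = 0.4800/0.8500 = 0.5647
Terminal stock prices: S_uuu = 259.1, S_uud = 107.2, S_udd = 44.37, S_ddd = 18.36
Terminal payoffs (K − S): max(-151.1, 0) = 0, max(0.7725, 0) = 0.7725, max(63.63, 0) = 63.63, max(89.64, 0) = 89.64
Node uu (S = 178.7): continuation = 1/1.08·[0.5647·0.0000 + 0.4353·0.7725] = 0.3114; exercise value = 0.0000 ≤ continuation, so V_uu = 0.3114
Node ud (S = 73.95): continuation = 1/1.08·[0.5647·0.7725 + 0.4353·63.6300] = 26.0500; exercise value = 34.0500 > continuation, so V_ud = 34.0500 (exercise)
Node dd (S = 30.6): continuation = 1/1.08·[0.5647·63.6300 + 0.4353·89.6400] = 69.4000; exercise value = 77.4000 > continuation, so V_dd = 77.4000 (exercise)
Node u (S = 123.2): continuation = 1/1.08·[0.5647·0.3114 + 0.4353·34.0500] = 13.8867; exercise value = 0.0000 ≤ continuation, so V_u = 13.8867
Node d (S = 51): continuation = 1/1.08·[0.5647·34.0500 + 0.4353·77.4000] = 49.0000; exercise value = 57.0000 > continuation, so V_d = 57.0000 (exercise)
Node 0 (S = 85): continuation = 1/1.08·[0.5647·13.8867 + 0.4353·57.0000] = 30.2349; exercise value = 23.0000 ≤ continuation, so V_0 = 30.2349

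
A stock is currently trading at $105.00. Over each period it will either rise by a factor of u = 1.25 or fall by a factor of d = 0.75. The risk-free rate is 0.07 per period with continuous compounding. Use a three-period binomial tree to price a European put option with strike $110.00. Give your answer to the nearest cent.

$9.53

Risk-neutral probability p = (e^0.07 − 0.75)/(1.25 − 0.75) = 0.3225/0.5000 = 0.6450
Terminal stock prices: S_uuu = 205.1, S_uud = 123, S_udd = 73.83, S_ddd = 44.3
Terminal payoffs (K − S): max(-95.08, 0) = 0, max(-13.05, 0) = 0, max(36.17, 0) = 36.17, max(65.7, 0) = 65.7
Node uu (S = 164.1): V_uu = e^(−0.07)·[0.6450·0.0000 + 0.3550·0.0000] = 0.0000
Node ud (S = 98.44): V_ud = e^(−0.07)·[0.6450·0.0000 + 0.3550·36.1719] = 11.9723
Node dd (S = 59.06): V_dd = e^(−0.07)·[0.6450·36.1719 + 0.3550·65.7031] = 43.5008
Node u (S = 131.2): V_u = e^(−0.07)·[0.6450·0.0000 + 0.3550·11.9723] = 3.9627
Node d (S = 78.75): V_d = e^(−0.07)·[0.6450·11.9723 + 0.3550·43.5008] = 21.5984
Node 0 (S = 105): V_0 = e^(−0.07)·[0.6450·3.9627 + 0.3550·21.5984] = 9.5319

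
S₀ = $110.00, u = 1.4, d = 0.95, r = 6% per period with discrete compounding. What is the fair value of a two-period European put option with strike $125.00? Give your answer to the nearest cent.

Risk-neutral probability p = (1 + 0.06 − 0.95)/(1.4 − 0.95) = 0.1100/0.4500 = 0.2444
Terminal stock prices: S_uu = 215.6, S_ud = 146.3, S_dd = 99.27
Terminal payoffs (K − S): max(-90.6, 0) = 0, max(-21.3, 0) = 0, max(25.73, 0) = 25.73
Node u (S = 154): V_u = 1/1.06·[0.2444·0.0000 + 0.7556·0.0000] = 0.0000
Node d (S = 104.5): V_d = 1/1.06·[0.2444·0.0000 + 0.7556·25.7250] = 18.3365
Node 0 (S = 110): V_0 = 1/1.06·[0.2444·0.0000 + 0.7556·18.3365] = 13.0700

$13.07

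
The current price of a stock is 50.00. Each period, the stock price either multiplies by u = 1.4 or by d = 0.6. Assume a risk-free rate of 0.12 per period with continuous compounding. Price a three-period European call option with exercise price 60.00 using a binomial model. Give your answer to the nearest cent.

15.44

Risk-neutral probability p = (e^0.12 − 0.6)/(1.4 − 0.6) = 0.5275/0.8000 = 0.6594
Terminal stock prices: S_uuu = 137.2, S_uud = 58.8, S_udd = 25.2, S_ddd = 10.8
Terminal payoffs (S − K): max(77.2, 0) = 77.2, max(-1.2, 0) = 0, max(-34.8, 0) = 0, max(-49.2, 0) = 0
Node uu (S = 98): V_uu = e^(−0.12)·[0.6594·77.2000 + 0.3406·0.0000] = 45.1473
Node ud (S = 42): V_ud = e^(−0.12)·[0.6594·0.0000 + 0.3406·0.0000] = 0.0000
Node dd (S = 18): V_dd = e^(−0.12)·[0.6594·0.0000 + 0.3406·0.0000] = 0.0000
Node u (S = 70): V_u = e^(−0.12)·[0.6594·45.1473 + 0.3406·0.0000] = 26.4026
Node d (S = 30): V_d = e^(−0.12)·[0.6594·0.0000 + 0.3406·0.0000] = 0.0000
Node 0 (S = 50): V_0 = e^(−0.12)·[0.6594·26.4026 + 0.3406·0.0000] = 15.4405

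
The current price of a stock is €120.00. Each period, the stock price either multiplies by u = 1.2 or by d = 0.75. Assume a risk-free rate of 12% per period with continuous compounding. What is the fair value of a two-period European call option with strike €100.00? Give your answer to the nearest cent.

€42.00

Risk-neutral probability p = (e^0.12 − 0.75)/(1.2 − 0.75) = 0.3775/0.4500 = 0.8389
Terminal stock prices: S_uu = 172.8, S_ud = 108, S_dd = 67.5
Terminal payoffs (S − K): max(72.8, 0) = 72.8, max(8, 0) = 8, max(-32.5, 0) = 0
Node u (S = 144): V_u = e^(−0.12)·[0.8389·72.8000 + 0.1611·8.0000] = 55.3080
Node d (S = 90): V_d = e^(−0.12)·[0.8389·8.0000 + 0.1611·0.0000] = 5.9522
Node 0 (S = 120): V_0 = e^(−0.12)·[0.8389·55.3080 + 0.1611·5.9522] = 42.0009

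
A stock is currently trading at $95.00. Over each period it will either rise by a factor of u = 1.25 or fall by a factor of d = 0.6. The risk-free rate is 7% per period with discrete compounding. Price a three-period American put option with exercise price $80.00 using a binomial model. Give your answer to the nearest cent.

Risk-neutral probability p = (1 + 0.07 − 0.6)/(1.25 − 0.6) = 0.4700/0.6500 = 0.7231
Terminal stock prices: S_uuu = 185.5, S_uud = 89.06, S_udd = 42.75, S_ddd = 20.52
Terminal payoffs (K − S): max(-105.5, 0) = 0, max(-9.062, 0) = 0, max(37.25, 0) = 37.25, max(59.48, 0) = 59.48
Node uu (S = 148.4): continuation = 1/1.07·[0.7231·0.0000 + 0.2769·0.0000] = 0.0000; exercise value = 0.0000 ≤ continuation, so V_uu = 0.0000
Node ud (S = 71.25): continuation = 1/1.07·[0.7231·0.0000 + 0.2769·37.2500] = 9.6405; exercise value = 8.7500 ≤ continuation, so V_ud = 9.6405
Node dd (S = 34.2): continuation = 1/1.07·[0.7231·37.2500 + 0.2769·59.4800] = 40.5664; exercise value = 45.8000 > continuation, so V_dd = 45.8000 (exercise)
Node u (S = 118.8): continuation = 1/1.07·[0.7231·0.0000 + 0.2769·9.6405] = 2.4950; exercise value = 0.0000 ≤ continuation, so V_u = 2.4950
Node d (S = 57): continuation = 1/1.07·[0.7231·9.6405 + 0.2769·45.8000] = 18.3682; exercise value = 23.0000 > continuation, so V_d = 23.0000 (exercise)
Node 0 (S = 95): continuation = 1/1.07·[0.7231·2.4950 + 0.2769·23.0000] = 7.6386; exercise value = 0.0000 ≤ continuation, so V_0 = 7.6386

$7.64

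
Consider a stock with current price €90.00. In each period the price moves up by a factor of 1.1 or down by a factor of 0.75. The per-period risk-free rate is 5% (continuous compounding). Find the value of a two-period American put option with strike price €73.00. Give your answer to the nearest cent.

Risk-neutral probability p = (e^0.05 − 0.75)/(1.1 − 0.75) = 0.3013/0.3500 = 0.8608
Terminal stock prices: S_uu = 108.9, S_ud = 74.25, S_dd = 50.62
Terminal payoffs (K − S): max(-35.9, 0) = 0, max(-1.25, 0) = 0, max(22.38, 0) = 22.38
Node u (S = 99): continuation = e^(−0.05)·[0.8608·0.0000 + 0.1392·0.0000] = 0.0000; exercise value = 0.0000 ≤ continuation, so V_u = 0.0000
Node d (S = 67.5): continuation = e^(−0.05)·[0.8608·0.0000 + 0.1392·22.3750] = 2.9632; exercise value = 5.5000 > continuation, so V_d = 5.5000 (exercise)
Node 0 (S = 90): continuation = e^(−0.05)·[0.8608·0.0000 + 0.1392·5.5000] = 0.7284; exercise value = 0.0000 ≤ continuation, so V_0 = 0.7284

€0.73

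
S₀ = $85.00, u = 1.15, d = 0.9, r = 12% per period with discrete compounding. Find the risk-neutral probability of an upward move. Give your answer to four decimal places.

Risk-neutral probability p = (1 + 0.12 − 0.9)/(1.15 − 0.9) = 0.2200/0.2500 = 0.8800

p = 0.8800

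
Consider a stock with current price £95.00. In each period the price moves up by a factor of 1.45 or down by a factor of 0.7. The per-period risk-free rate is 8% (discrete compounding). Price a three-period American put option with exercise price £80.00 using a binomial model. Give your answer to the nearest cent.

Risk-neutral probability p = (1 + 0.08 − 0.7)/(1.45 − 0.7) = 0.3800/0.7500 = 0.5067
Terminal stock prices: S_uuu = 289.6, S_uud = 139.8, S_udd = 67.5, S_ddd = 32.58
Terminal payoffs (K − S): max(-209.6, 0) = 0, max(-59.82, 0) = 0, max(12.5, 0) = 12.5, max(47.42, 0) = 47.42
Node uu (S = 199.7): continuation = 1/1.08·[0.5067·0.0000 + 0.4933·0.0000] = 0.0000; exercise value = 0.0000 ≤ continuation, so V_uu = 0.0000
Node ud (S = 96.42): continuation = 1/1.08·[0.5067·0.0000 + 0.4933·12.5025] = 5.7110; exercise value = 0.0000 ≤ continuation, so V_ud = 5.7110
Node dd (S = 46.55): continuation = 1/1.08·[0.5067·12.5025 + 0.4933·47.4150] = 27.5241; exercise value = 33.4500 > continuation, so V_dd = 33.4500 (exercise)
Node u (S = 137.8): continuation = 1/1.08·[0.5067·0.0000 + 0.4933·5.7110] = 2.6087; exercise value = 0.0000 ≤ continuation, so V_u = 2.6087
Node d (S = 66.5): continuation = 1/1.08·[0.5067·5.7110 + 0.4933·33.4500] = 17.9589; exercise value = 13.5000 ≤ continuation, so V_d = 17.9589
Node 0 (S = 95): continuation = 1/1.08·[0.5067·2.6087 + 0.4933·17.9589] = 9.4273; exercise value = 0.0000 ≤ continuation, so V_0 = 9.4273

£9.43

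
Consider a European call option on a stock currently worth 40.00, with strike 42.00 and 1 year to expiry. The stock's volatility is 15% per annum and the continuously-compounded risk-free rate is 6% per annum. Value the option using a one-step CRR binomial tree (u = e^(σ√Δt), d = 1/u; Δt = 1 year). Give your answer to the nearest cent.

CRR parameters: u = e^(σ√Δt) = e^(0.15·√1) = 1.1618, d = 1/u = 0.8607
Per-period rate: rΔt = 0.06·1 = 0.06, so R = e^0.06 = 1.0618
Risk-neutral probability p = (e^0.06 − 0.8607)/(1.1618 − 0.8607) = 0.2011/0.3011 = 0.6679
Terminal stock prices: S_u = 46.47, S_d = 34.43
Terminal payoffs (S − K): max(4.473, 0) = 4.473, max(-7.572, 0) = 0
Node 0 (S = 40): V_0 = e^(−0.06)·[0.6679·4.4734 + 0.3321·0.0000] = 2.8139

2.81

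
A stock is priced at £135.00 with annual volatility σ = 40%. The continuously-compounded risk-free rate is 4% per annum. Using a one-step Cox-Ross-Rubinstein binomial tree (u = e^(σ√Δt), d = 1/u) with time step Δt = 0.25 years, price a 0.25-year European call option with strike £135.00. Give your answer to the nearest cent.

CRR parameters: u = e^(σ√Δt) = e^(0.4·√0.25) = 1.2214, d = 1/u = 0.8187
Per-period rate: rΔt = 0.04·0.25 = 0.01, so R = e^0.01 = 1.0101
Risk-neutral probability p = (e^0.01 − 0.8187)/(1.2214 − 0.8187) = 0.1913/0.4027 = 0.4751
Terminal stock prices: S_u = 164.9, S_d = 110.5
Terminal payoffs (S − K): max(29.89, 0) = 29.89, max(-24.47, 0) = 0
Node 0 (S = 135): V_0 = e^(−0.01)·[0.4751·29.8894 + 0.5249·0.0000] = 14.0599

£14.06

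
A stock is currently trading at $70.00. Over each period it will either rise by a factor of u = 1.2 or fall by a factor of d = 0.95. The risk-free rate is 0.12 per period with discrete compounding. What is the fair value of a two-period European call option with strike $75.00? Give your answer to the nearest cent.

Risk-neutral probability p = (1 + 0.12 − 0.95)/(1.2 − 0.95) = 0.1700/0.2500 = 0.6800
Terminal stock prices: S_uu = 100.8, S_ud = 79.8, S_dd = 63.17
Terminal payoffs (S − K): max(25.8, 0) = 25.8, max(4.8, 0) = 4.8, max(-11.83, 0) = 0
Node u (S = 84): V_u = 1/1.12·[0.6800·25.8000 + 0.3200·4.8000] = 17.0357
Node d (S = 66.5): V_d = 1/1.12·[0.6800·4.8000 + 0.3200·0.0000] = 2.9143
Node 0 (S = 70): V_0 = 1/1.12·[0.6800·17.0357 + 0.3200·2.9143] = 11.1758

$11.18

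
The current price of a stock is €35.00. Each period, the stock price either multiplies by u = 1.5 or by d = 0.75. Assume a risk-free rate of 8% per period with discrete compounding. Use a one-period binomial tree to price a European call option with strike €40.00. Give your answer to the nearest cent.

€5.09

Risk-neutral probability p = (1 + 0.08 − 0.75)/(1.5 − 0.75) = 0.3300/0.7500 = 0.4400
Terminal stock prices: S_u = 52.5, S_d = 26.25
Terminal payoffs (S − K): max(12.5, 0) = 12.5, max(-13.75, 0) = 0
Node 0 (S = 35): V_0 = 1/1.08·[0.4400·12.5000 + 0.5600·0.0000] = 5.0926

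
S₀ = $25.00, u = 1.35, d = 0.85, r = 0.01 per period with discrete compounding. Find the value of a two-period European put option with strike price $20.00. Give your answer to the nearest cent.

Risk-neutral probability p = (1 + 0.01 − 0.85)/(1.35 − 0.85) = 0.1600/0.5000 = 0.3200
Terminal stock prices: S_uu = 45.56, S_ud = 28.69, S_dd = 18.06
Terminal payoffs (K − S): max(-25.56, 0) = 0, max(-8.688, 0) = 0, max(1.938, 0) = 1.938
Node u (S = 33.75): V_u = 1/1.01·[0.3200·0.0000 + 0.6800·0.0000] = 0.0000
Node d (S = 21.25): V_d = 1/1.01·[0.3200·0.0000 + 0.6800·1.9375] = 1.3045
Node 0 (S = 25): V_0 = 1/1.01·[0.3200·0.0000 + 0.6800·1.3045] = 0.8782

$0.88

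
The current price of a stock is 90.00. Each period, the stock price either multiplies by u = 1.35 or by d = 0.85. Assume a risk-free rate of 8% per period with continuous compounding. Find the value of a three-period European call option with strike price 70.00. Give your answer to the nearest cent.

36.69

Risk-neutral probability p = (e^0.08 − 0.85)/(1.35 − 0.85) = 0.2333/0.5000 = 0.4666
Terminal stock prices: S_uuu = 221.4, S_uud = 139.4, S_udd = 87.78, S_ddd = 55.27
Terminal payoffs (S − K): max(151.4, 0) = 151.4, max(69.42, 0) = 69.42, max(17.78, 0) = 17.78, max(-14.73, 0) = 0
Node uu (S = 164): V_uu = e^(−0.08)·[0.4666·151.4338 + 0.5334·69.4213] = 99.4069
Node ud (S = 103.3): V_ud = e^(−0.08)·[0.4666·69.4213 + 0.5334·17.7837] = 38.6569
Node dd (S = 65.02): V_dd = e^(−0.08)·[0.4666·17.7837 + 0.5334·0.0000] = 7.6595
Node u (S = 121.5): V_u = e^(−0.08)·[0.4666·99.4069 + 0.5334·38.6569] = 61.8499
Node d (S = 76.5): V_d = e^(−0.08)·[0.4666·38.6569 + 0.5334·7.6595] = 20.4212
Node 0 (S = 90): V_0 = e^(−0.08)·[0.4666·61.8499 + 0.5334·20.4212] = 36.6946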